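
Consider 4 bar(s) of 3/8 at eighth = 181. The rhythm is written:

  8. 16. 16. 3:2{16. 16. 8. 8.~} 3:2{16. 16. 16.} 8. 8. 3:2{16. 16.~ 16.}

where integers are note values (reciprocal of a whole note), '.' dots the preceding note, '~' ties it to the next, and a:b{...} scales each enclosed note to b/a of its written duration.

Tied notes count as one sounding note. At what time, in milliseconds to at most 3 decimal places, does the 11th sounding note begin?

1. 0.0ms @ 0 + 497.238ms (3/2)
2. 497.238ms @ 3/2 + 248.619ms (3/4)
3. 745.856ms @ 9/4 + 248.619ms (3/4)
4. 994.475ms @ 3 + 165.746ms (1/2)
5. 1160.221ms @ 7/2 + 165.746ms (1/2)
6. 1325.967ms @ 4 + 331.492ms (1)
7. 1657.459ms @ 5 + 497.238ms (3/2)
8. 2154.696ms @ 13/2 + 165.746ms (1/2)
9. 2320.442ms @ 7 + 165.746ms (1/2)
10. 2486.188ms @ 15/2 + 497.238ms (3/2)
11. 2983.425ms @ 9 + 497.238ms (3/2)
12. 3480.663ms @ 21/2 + 165.746ms (1/2)
13. 3646.409ms @ 11 + 331.492ms (1)

note 11 onset = 9b = 2983.425ms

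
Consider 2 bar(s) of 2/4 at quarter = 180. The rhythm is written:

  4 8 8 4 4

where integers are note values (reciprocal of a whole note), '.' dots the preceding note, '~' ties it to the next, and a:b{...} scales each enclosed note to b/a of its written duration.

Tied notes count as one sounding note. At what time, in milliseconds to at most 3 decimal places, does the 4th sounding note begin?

1. 0.0ms @ 0 + 333.333ms (1)
2. 333.333ms @ 1 + 166.667ms (1/2)
3. 500.0ms @ 3/2 + 166.667ms (1/2)
4. 666.667ms @ 2 + 333.333ms (1)
5. 1000.0ms @ 3 + 333.333ms (1)

note 4 onset = 2b = 666.667ms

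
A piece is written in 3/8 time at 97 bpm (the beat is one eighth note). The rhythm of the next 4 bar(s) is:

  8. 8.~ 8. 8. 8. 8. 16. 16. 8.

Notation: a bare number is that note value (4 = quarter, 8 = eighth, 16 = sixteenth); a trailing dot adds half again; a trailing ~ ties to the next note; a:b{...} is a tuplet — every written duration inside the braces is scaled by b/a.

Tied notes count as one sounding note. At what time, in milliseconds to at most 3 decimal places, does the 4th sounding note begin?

1. 0.0ms @ 0 + 927.835ms (3/2)
2. 927.835ms @ 3/2 + 1855.67ms (3)
3. 2783.505ms @ 9/2 + 927.835ms (3/2)
4. 3711.34ms @ 6 + 927.835ms (3/2)
5. 4639.175ms @ 15/2 + 927.835ms (3/2)
6. 5567.01ms @ 9 + 463.918ms (3/4)
7. 6030.928ms @ 39/4 + 463.918ms (3/4)
8. 6494.845ms @ 21/2 + 927.835ms (3/2)

note 4 onset = 6b = 3711.34ms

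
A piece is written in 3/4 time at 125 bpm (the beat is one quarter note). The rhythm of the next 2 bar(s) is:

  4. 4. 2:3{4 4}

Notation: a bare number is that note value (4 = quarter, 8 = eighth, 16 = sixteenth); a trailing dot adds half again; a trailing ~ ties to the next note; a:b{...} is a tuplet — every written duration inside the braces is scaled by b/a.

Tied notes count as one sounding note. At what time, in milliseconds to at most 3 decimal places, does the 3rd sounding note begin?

1. 0.0ms @ 0 + 720.0ms (3/2)
2. 720.0ms @ 3/2 + 720.0ms (3/2)
3. 1440.0ms @ 3 + 720.0ms (3/2)
4. 2160.0ms @ 9/2 + 720.0ms (3/2)

note 3 onset = 3b = 1440.0ms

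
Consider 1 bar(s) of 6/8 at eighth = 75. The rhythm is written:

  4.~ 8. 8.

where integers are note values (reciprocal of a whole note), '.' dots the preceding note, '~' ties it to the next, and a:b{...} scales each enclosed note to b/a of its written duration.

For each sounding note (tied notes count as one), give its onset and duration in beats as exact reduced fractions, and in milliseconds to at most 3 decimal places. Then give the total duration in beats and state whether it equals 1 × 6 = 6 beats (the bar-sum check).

1) 0.0ms=0b +3600.0ms=9/2b
2) 3600.0ms=9/2b +1200.0ms=3/2b
Σ=6b of 6 (75bpm 6/8) — PASS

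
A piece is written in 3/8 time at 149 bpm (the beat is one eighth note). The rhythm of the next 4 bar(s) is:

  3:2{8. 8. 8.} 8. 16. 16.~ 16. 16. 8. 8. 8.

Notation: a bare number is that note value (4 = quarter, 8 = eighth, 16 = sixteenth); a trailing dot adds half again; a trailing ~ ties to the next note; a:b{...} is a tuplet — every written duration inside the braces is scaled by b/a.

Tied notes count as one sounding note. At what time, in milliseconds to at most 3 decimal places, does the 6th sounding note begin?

1. 0.0ms @ 0 + 402.685ms (1)
2. 402.685ms @ 1 + 402.685ms (1)
3. 805.369ms @ 2 + 402.685ms (1)
4. 1208.054ms @ 3 + 604.027ms (3/2)
5. 1812.081ms @ 9/2 + 302.013ms (3/4)
6. 2114.094ms @ 21/4 + 604.027ms (3/2)
7. 2718.121ms @ 27/4 + 302.013ms (3/4)
8. 3020.134ms @ 15/2 + 604.027ms (3/2)
9. 3624.161ms @ 9 + 604.027ms (3/2)
10. 4228.188ms @ 21/2 + 604.027ms (3/2)

note 6 onset = 21/4b = 2114.094ms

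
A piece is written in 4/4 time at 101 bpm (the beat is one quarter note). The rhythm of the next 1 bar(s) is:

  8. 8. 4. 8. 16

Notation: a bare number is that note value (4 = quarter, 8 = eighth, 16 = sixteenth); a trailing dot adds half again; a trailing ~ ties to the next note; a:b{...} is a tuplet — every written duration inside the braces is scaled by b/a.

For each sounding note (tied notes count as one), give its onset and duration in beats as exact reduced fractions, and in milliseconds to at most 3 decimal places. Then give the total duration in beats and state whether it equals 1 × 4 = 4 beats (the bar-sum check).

1) 0.0ms=0b +445.545ms=3/4b
2) 445.545ms=3/4b +445.545ms=3/4b
3) 891.089ms=3/2b +891.089ms=3/2b
4) 1782.178ms=3b +445.545ms=3/4b
5) 2227.723ms=15/4b +148.515ms=1/4b
Σ=4b of 4 (101bpm 4/4) — PASS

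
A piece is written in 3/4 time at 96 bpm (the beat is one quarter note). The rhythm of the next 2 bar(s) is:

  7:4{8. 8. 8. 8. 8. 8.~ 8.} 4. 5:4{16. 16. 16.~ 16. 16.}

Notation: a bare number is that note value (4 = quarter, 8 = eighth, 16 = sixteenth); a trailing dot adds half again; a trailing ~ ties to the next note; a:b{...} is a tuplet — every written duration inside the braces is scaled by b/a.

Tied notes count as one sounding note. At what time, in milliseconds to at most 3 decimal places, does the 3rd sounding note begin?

1. 0.0ms @ 0 + 267.857ms (3/7)
2. 267.857ms @ 3/7 + 267.857ms (3/7)
3. 535.714ms @ 6/7 + 267.857ms (3/7)
4. 803.571ms @ 9/7 + 267.857ms (3/7)
5. 1071.429ms @ 12/7 + 267.857ms (3/7)
6. 1339.286ms @ 15/7 + 535.714ms (6/7)
7. 1875.0ms @ 3 + 937.5ms (3/2)
8. 2812.5ms @ 9/2 + 187.5ms (3/10)
9. 3000.0ms @ 24/5 + 187.5ms (3/10)
10. 3187.5ms @ 51/10 + 375.0ms (3/5)
11. 3562.5ms @ 57/10 + 187.5ms (3/10)

note 3 onset = 6/7b = 535.714ms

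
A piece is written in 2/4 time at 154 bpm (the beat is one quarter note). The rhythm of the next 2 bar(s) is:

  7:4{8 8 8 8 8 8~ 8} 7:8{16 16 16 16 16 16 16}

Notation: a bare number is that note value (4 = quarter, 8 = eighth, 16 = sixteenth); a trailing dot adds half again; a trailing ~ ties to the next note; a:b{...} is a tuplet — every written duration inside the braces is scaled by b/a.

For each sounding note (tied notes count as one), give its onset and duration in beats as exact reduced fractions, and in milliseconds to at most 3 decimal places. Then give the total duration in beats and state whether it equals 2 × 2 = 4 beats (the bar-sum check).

1) 0.0ms=0b +111.317ms=2/7b
2) 111.317ms=2/7b +111.317ms=2/7b
3) 222.635ms=4/7b +111.317ms=2/7b
4) 333.952ms=6/7b +111.317ms=2/7b
5) 445.269ms=8/7b +111.317ms=2/7b
6) 556.586ms=10/7b +222.635ms=4/7b
7) 779.221ms=2b +111.317ms=2/7b
8) 890.538ms=16/7b +111.317ms=2/7b
9) 1001.855ms=18/7b +111.317ms=2/7b
10) 1113.173ms=20/7b +111.317ms=2/7b
11) 1224.49ms=22/7b +111.317ms=2/7b
12) 1335.807ms=24/7b +111.317ms=2/7b
13) 1447.124ms=26/7b +111.317ms=2/7b
Σ=4b of 4 (154bpm 2/4) — PASS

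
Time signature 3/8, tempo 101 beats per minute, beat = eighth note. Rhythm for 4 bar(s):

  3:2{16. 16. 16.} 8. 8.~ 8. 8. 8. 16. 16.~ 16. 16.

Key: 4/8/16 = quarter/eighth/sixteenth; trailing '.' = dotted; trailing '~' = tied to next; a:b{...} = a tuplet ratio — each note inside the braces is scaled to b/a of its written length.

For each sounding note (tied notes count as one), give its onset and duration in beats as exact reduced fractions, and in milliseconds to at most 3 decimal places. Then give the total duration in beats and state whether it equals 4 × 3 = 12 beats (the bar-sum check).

1) 0.0ms=0b +297.03ms=1/2b
2) 297.03ms=1/2b +297.03ms=1/2b
3) 594.059ms=1b +297.03ms=1/2b
4) 891.089ms=3/2b +891.089ms=3/2b
5) 1782.178ms=3b +1782.178ms=3b
6) 3564.356ms=6b +891.089ms=3/2b
7) 4455.446ms=15/2b +891.089ms=3/2b
8) 5346.535ms=9b +445.545ms=3/4b
9) 5792.079ms=39/4b +891.089ms=3/2b
10) 6683.168ms=45/4b +445.545ms=3/4b
Σ=12b of 12 (101bpm 3/8) — PASS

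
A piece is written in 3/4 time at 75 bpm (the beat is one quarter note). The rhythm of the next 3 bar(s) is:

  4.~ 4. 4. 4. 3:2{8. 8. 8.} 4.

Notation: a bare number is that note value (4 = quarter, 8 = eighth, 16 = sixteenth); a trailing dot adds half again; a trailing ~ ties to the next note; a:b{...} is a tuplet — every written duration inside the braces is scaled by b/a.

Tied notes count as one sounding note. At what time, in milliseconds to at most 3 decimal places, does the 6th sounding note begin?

1. 0.0ms @ 0 + 2400.0ms (3)
2. 2400.0ms @ 3 + 1200.0ms (3/2)
3. 3600.0ms @ 9/2 + 1200.0ms (3/2)
4. 4800.0ms @ 6 + 400.0ms (1/2)
5. 5200.0ms @ 13/2 + 400.0ms (1/2)
6. 5600.0ms @ 7 + 400.0ms (1/2)
7. 6000.0ms @ 15/2 + 1200.0ms (3/2)

note 6 onset = 7b = 5600.0ms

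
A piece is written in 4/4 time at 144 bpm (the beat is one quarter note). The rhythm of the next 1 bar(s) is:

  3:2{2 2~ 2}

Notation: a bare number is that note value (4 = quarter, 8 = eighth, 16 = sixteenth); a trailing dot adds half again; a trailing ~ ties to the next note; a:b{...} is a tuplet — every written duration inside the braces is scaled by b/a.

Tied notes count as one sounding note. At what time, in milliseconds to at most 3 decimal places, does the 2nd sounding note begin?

note 2 onset = 4/3b = 555.556ms

1. 0.0ms @ 0 + 555.556ms (4/3)
2. 555.556ms @ 4/3 + 1111.111ms (8/3)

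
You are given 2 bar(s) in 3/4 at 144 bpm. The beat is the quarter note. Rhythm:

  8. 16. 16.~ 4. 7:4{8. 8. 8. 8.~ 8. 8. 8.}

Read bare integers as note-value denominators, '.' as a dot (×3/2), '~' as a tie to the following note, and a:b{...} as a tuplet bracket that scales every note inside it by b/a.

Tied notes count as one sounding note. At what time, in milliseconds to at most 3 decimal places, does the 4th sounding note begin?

1. 0.0ms @ 0 + 312.5ms (3/4)
2. 312.5ms @ 3/4 + 156.25ms (3/8)
3. 468.75ms @ 9/8 + 781.25ms (15/8)
4. 1250.0ms @ 3 + 178.571ms (3/7)
5. 1428.571ms @ 24/7 + 178.571ms (3/7)
6. 1607.143ms @ 27/7 + 178.571ms (3/7)
7. 1785.714ms @ 30/7 + 357.143ms (6/7)
8. 2142.857ms @ 36/7 + 178.571ms (3/7)
9. 2321.429ms @ 39/7 + 178.571ms (3/7)

note 4 onset = 3b = 1250.0ms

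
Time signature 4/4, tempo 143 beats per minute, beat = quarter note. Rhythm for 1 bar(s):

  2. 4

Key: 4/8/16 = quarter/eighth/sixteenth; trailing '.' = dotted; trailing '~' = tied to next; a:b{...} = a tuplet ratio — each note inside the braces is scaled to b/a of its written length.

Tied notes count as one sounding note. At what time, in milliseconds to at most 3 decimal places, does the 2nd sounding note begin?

note 2 onset = 3b = 1258.741ms

1. 0.0ms @ 0 + 1258.741ms (3)
2. 1258.741ms @ 3 + 419.58ms (1)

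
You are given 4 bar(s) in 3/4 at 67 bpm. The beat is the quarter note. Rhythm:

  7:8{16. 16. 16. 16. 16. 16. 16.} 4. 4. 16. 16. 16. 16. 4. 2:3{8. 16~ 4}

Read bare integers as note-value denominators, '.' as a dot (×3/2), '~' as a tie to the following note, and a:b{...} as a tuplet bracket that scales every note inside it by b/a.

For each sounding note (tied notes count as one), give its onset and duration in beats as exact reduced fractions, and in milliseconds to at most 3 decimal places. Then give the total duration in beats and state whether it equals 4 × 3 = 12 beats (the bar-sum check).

1) 0.0ms=0b +383.795ms=3/7b
2) 383.795ms=3/7b +383.795ms=3/7b
3) 767.591ms=6/7b +383.795ms=3/7b
4) 1151.386ms=9/7b +383.795ms=3/7b
5) 1535.181ms=12/7b +383.795ms=3/7b
6) 1918.977ms=15/7b +383.795ms=3/7b
7) 2302.772ms=18/7b +383.795ms=3/7b
8) 2686.567ms=3b +1343.284ms=3/2b
9) 4029.851ms=9/2b +1343.284ms=3/2b
10) 5373.134ms=6b +335.821ms=3/8b
11) 5708.955ms=51/8b +335.821ms=3/8b
12) 6044.776ms=27/4b +335.821ms=3/8b
13) 6380.597ms=57/8b +335.821ms=3/8b
14) 6716.418ms=15/2b +1343.284ms=3/2b
15) 8059.701ms=9b +1007.463ms=9/8b
16) 9067.164ms=81/8b +1679.104ms=15/8b
Σ=12b of 12 (67bpm 3/4) — PASS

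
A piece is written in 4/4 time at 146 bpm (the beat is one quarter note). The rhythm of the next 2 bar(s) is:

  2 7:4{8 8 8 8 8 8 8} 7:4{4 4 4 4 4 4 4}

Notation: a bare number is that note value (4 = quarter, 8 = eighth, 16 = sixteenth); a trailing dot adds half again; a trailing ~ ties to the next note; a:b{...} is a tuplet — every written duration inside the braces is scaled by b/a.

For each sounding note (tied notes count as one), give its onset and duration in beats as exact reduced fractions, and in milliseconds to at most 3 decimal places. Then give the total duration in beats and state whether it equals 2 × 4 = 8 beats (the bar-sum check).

1) 0.0ms=0b +821.918ms=2b
2) 821.918ms=2b +117.417ms=2/7b
3) 939.335ms=16/7b +117.417ms=2/7b
4) 1056.751ms=18/7b +117.417ms=2/7b
5) 1174.168ms=20/7b +117.417ms=2/7b
6) 1291.585ms=22/7b +117.417ms=2/7b
7) 1409.002ms=24/7b +117.417ms=2/7b
8) 1526.419ms=26/7b +117.417ms=2/7b
9) 1643.836ms=4b +234.834ms=4/7b
10) 1878.669ms=32/7b +234.834ms=4/7b
11) 2113.503ms=36/7b +234.834ms=4/7b
12) 2348.337ms=40/7b +234.834ms=4/7b
13) 2583.17ms=44/7b +234.834ms=4/7b
14) 2818.004ms=48/7b +234.834ms=4/7b
15) 3052.838ms=52/7b +234.834ms=4/7b
Σ=8b of 8 (146bpm 4/4) — PASS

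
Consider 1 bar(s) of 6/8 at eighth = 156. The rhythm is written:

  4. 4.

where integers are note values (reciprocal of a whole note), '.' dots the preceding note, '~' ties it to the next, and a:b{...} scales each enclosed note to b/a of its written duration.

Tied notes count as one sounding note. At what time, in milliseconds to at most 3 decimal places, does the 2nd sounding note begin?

1. 0.0ms @ 0 + 1153.846ms (3)
2. 1153.846ms @ 3 + 1153.846ms (3)

note 2 onset = 3b = 1153.846ms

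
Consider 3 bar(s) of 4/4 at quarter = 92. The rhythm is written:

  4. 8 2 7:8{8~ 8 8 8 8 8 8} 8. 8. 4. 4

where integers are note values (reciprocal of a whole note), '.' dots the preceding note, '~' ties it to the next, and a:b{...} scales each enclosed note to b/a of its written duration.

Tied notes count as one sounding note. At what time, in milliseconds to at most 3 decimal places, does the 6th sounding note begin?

note 6 onset = 40/7b = 3726.708ms

1. 0.0ms @ 0 + 978.261ms (3/2)
2. 978.261ms @ 3/2 + 326.087ms (1/2)
3. 1304.348ms @ 2 + 1304.348ms (2)
4. 2608.696ms @ 4 + 745.342ms (8/7)
5. 3354.037ms @ 36/7 + 372.671ms (4/7)
6. 3726.708ms @ 40/7 + 372.671ms (4/7)
7. 4099.379ms @ 44/7 + 372.671ms (4/7)
8. 4472.05ms @ 48/7 + 372.671ms (4/7)
9. 4844.72ms @ 52/7 + 372.671ms (4/7)
10. 5217.391ms @ 8 + 489.13ms (3/4)
11. 5706.522ms @ 35/4 + 489.13ms (3/4)
12. 6195.652ms @ 19/2 + 978.261ms (3/2)
13. 7173.913ms @ 11 + 652.174ms (1)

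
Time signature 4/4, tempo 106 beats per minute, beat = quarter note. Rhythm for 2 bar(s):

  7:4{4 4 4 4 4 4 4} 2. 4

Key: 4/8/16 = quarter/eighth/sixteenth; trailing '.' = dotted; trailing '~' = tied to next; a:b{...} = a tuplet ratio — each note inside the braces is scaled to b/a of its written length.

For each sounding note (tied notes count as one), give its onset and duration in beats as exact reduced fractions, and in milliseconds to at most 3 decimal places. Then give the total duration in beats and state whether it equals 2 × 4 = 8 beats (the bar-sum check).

1) 0.0ms=0b +323.45ms=4/7b
2) 323.45ms=4/7b +323.45ms=4/7b
3) 646.9ms=8/7b +323.45ms=4/7b
4) 970.35ms=12/7b +323.45ms=4/7b
5) 1293.801ms=16/7b +323.45ms=4/7b
6) 1617.251ms=20/7b +323.45ms=4/7b
7) 1940.701ms=24/7b +323.45ms=4/7b
8) 2264.151ms=4b +1698.113ms=3b
9) 3962.264ms=7b +566.038ms=1b
Σ=8b of 8 (106bpm 4/4) — PASS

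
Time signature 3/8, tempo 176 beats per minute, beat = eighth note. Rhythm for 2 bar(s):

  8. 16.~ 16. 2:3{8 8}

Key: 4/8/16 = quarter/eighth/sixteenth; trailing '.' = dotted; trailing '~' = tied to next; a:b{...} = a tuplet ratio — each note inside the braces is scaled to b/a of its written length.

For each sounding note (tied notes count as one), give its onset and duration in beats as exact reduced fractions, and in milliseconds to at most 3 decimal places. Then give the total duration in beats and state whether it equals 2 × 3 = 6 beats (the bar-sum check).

1) 0.0ms=0b +511.364ms=3/2b
2) 511.364ms=3/2b +511.364ms=3/2b
3) 1022.727ms=3b +511.364ms=3/2b
4) 1534.091ms=9/2b +511.364ms=3/2b
Σ=6b of 6 (176bpm 3/8) — PASS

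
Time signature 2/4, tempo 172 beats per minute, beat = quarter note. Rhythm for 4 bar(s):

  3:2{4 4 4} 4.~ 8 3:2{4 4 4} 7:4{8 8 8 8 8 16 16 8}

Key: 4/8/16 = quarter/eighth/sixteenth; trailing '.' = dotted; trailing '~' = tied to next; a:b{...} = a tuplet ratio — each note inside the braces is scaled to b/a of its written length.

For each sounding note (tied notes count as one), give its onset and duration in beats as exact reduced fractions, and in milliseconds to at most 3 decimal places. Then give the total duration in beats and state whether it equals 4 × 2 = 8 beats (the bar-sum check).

1) 0.0ms=0b +232.558ms=2/3b
2) 232.558ms=2/3b +232.558ms=2/3b
3) 465.116ms=4/3b +232.558ms=2/3b
4) 697.674ms=2b +697.674ms=2b
5) 1395.349ms=4b +232.558ms=2/3b
6) 1627.907ms=14/3b +232.558ms=2/3b
7) 1860.465ms=16/3b +232.558ms=2/3b
8) 2093.023ms=6b +99.668ms=2/7b
9) 2192.691ms=44/7b +99.668ms=2/7b
10) 2292.359ms=46/7b +99.668ms=2/7b
11) 2392.027ms=48/7b +99.668ms=2/7b
12) 2491.694ms=50/7b +99.668ms=2/7b
13) 2591.362ms=52/7b +49.834ms=1/7b
14) 2641.196ms=53/7b +49.834ms=1/7b
15) 2691.03ms=54/7b +99.668ms=2/7b
Σ=8b of 8 (172bpm 2/4) — PASS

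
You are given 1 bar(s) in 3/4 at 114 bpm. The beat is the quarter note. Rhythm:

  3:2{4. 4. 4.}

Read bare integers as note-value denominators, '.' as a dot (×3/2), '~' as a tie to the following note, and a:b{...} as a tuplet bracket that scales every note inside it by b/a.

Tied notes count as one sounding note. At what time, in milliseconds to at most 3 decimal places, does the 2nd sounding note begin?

note 2 onset = 1b = 526.316ms

1. 0.0ms @ 0 + 526.316ms (1)
2. 526.316ms @ 1 + 526.316ms (1)
3. 1052.632ms @ 2 + 526.316ms (1)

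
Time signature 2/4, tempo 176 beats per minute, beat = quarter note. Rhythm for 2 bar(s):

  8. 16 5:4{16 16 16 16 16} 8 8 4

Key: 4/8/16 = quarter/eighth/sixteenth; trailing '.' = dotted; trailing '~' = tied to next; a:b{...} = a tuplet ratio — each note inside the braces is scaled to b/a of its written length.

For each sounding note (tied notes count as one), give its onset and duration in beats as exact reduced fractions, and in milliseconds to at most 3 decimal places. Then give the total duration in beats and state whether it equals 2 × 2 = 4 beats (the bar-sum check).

1) 0.0ms=0b +255.682ms=3/4b
2) 255.682ms=3/4b +85.227ms=1/4b
3) 340.909ms=1b +68.182ms=1/5b
4) 409.091ms=6/5b +68.182ms=1/5b
5) 477.273ms=7/5b +68.182ms=1/5b
6) 545.455ms=8/5b +68.182ms=1/5b
7) 613.636ms=9/5b +68.182ms=1/5b
8) 681.818ms=2b +170.455ms=1/2b
9) 852.273ms=5/2b +170.455ms=1/2b
10) 1022.727ms=3b +340.909ms=1b
Σ=4b of 4 (176bpm 2/4) — PASS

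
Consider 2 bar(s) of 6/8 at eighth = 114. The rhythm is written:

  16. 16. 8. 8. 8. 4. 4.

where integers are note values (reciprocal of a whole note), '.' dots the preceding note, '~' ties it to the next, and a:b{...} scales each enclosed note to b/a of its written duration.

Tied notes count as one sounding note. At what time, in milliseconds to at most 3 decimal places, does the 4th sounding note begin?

1. 0.0ms @ 0 + 394.737ms (3/4)
2. 394.737ms @ 3/4 + 394.737ms (3/4)
3. 789.474ms @ 3/2 + 789.474ms (3/2)
4. 1578.947ms @ 3 + 789.474ms (3/2)
5. 2368.421ms @ 9/2 + 789.474ms (3/2)
6. 3157.895ms @ 6 + 1578.947ms (3)
7. 4736.842ms @ 9 + 1578.947ms (3)

note 4 onset = 3b = 1578.947ms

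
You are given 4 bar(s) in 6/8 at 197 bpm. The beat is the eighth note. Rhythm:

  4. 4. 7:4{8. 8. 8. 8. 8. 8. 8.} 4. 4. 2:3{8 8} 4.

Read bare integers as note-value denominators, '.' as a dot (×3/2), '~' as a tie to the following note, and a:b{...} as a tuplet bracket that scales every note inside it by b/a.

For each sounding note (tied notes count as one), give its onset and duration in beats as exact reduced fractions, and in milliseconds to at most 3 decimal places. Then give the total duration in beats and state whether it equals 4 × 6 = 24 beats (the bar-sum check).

1) 0.0ms=0b +913.706ms=3b
2) 913.706ms=3b +913.706ms=3b
3) 1827.411ms=6b +261.059ms=6/7b
4) 2088.47ms=48/7b +261.059ms=6/7b
5) 2349.529ms=54/7b +261.059ms=6/7b
6) 2610.587ms=60/7b +261.059ms=6/7b
7) 2871.646ms=66/7b +261.059ms=6/7b
8) 3132.705ms=72/7b +261.059ms=6/7b
9) 3393.764ms=78/7b +261.059ms=6/7b
10) 3654.822ms=12b +913.706ms=3b
11) 4568.528ms=15b +913.706ms=3b
12) 5482.234ms=18b +456.853ms=3/2b
13) 5939.086ms=39/2b +456.853ms=3/2b
14) 6395.939ms=21b +913.706ms=3b
Σ=24b of 24 (197bpm 6/8) — PASS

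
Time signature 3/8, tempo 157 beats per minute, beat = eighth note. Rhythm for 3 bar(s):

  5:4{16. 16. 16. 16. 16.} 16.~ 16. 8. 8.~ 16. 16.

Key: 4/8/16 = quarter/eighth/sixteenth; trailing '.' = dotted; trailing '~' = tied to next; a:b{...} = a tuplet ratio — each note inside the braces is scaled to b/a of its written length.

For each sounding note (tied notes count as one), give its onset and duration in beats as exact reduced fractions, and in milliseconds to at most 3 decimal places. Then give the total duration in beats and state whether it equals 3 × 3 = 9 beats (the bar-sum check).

1) 0.0ms=0b +229.299ms=3/5b
2) 229.299ms=3/5b +229.299ms=3/5b
3) 458.599ms=6/5b +229.299ms=3/5b
4) 687.898ms=9/5b +229.299ms=3/5b
5) 917.197ms=12/5b +229.299ms=3/5b
6) 1146.497ms=3b +573.248ms=3/2b
7) 1719.745ms=9/2b +573.248ms=3/2b
8) 2292.994ms=6b +859.873ms=9/4b
9) 3152.866ms=33/4b +286.624ms=3/4b
Σ=9b of 9 (157bpm 3/8) — PASS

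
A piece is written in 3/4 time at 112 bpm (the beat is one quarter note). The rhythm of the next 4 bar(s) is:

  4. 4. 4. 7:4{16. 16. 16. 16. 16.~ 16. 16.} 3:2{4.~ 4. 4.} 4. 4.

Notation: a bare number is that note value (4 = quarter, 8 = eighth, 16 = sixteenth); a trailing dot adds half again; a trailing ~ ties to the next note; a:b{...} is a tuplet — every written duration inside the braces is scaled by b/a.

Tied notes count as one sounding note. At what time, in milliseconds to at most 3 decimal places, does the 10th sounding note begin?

note 10 onset = 6b = 3214.286ms

1. 0.0ms @ 0 + 803.571ms (3/2)
2. 803.571ms @ 3/2 + 803.571ms (3/2)
3. 1607.143ms @ 3 + 803.571ms (3/2)
4. 2410.714ms @ 9/2 + 114.796ms (3/14)
5. 2525.51ms @ 33/7 + 114.796ms (3/14)
6. 2640.306ms @ 69/14 + 114.796ms (3/14)
7. 2755.102ms @ 36/7 + 114.796ms (3/14)
8. 2869.898ms @ 75/14 + 229.592ms (3/7)
9. 3099.49ms @ 81/14 + 114.796ms (3/14)
10. 3214.286ms @ 6 + 1071.429ms (2)
11. 4285.714ms @ 8 + 535.714ms (1)
12. 4821.429ms @ 9 + 803.571ms (3/2)
13. 5625.0ms @ 21/2 + 803.571ms (3/2)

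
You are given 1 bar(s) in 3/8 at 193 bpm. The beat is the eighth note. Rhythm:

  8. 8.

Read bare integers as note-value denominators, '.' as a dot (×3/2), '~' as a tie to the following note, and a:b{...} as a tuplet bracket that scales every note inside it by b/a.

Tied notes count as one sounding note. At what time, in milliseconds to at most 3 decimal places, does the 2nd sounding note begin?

note 2 onset = 3/2b = 466.321ms

1. 0.0ms @ 0 + 466.321ms (3/2)
2. 466.321ms @ 3/2 + 466.321ms (3/2)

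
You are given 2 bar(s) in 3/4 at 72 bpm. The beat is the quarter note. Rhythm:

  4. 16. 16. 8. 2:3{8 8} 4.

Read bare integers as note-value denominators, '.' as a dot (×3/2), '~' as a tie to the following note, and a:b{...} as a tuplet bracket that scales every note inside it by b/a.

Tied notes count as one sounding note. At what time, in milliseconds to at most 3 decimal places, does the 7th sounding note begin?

note 7 onset = 9/2b = 3750.0ms

1. 0.0ms @ 0 + 1250.0ms (3/2)
2. 1250.0ms @ 3/2 + 312.5ms (3/8)
3. 1562.5ms @ 15/8 + 312.5ms (3/8)
4. 1875.0ms @ 9/4 + 625.0ms (3/4)
5. 2500.0ms @ 3 + 625.0ms (3/4)
6. 3125.0ms @ 15/4 + 625.0ms (3/4)
7. 3750.0ms @ 9/2 + 1250.0ms (3/2)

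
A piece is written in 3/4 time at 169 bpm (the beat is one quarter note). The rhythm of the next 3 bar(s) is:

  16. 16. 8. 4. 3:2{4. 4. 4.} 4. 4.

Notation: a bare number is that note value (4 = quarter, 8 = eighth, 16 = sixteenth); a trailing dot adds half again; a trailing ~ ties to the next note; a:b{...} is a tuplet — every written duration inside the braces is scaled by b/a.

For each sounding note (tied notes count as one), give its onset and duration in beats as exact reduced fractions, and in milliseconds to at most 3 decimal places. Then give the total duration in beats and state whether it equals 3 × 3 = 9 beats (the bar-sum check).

1) 0.0ms=0b +133.136ms=3/8b
2) 133.136ms=3/8b +133.136ms=3/8b
3) 266.272ms=3/4b +266.272ms=3/4b
4) 532.544ms=3/2b +532.544ms=3/2b
5) 1065.089ms=3b +355.03ms=1b
6) 1420.118ms=4b +355.03ms=1b
7) 1775.148ms=5b +355.03ms=1b
8) 2130.178ms=6b +532.544ms=3/2b
9) 2662.722ms=15/2b +532.544ms=3/2b
Σ=9b of 9 (169bpm 3/4) — PASS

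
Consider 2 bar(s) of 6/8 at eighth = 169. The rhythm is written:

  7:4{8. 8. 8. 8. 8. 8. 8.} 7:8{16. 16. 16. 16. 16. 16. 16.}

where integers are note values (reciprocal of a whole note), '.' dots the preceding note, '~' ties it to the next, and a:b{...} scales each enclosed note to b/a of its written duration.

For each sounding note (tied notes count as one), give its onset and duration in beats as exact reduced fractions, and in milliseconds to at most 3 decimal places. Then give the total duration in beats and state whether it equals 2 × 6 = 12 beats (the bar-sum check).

1) 0.0ms=0b +304.311ms=6/7b
2) 304.311ms=6/7b +304.311ms=6/7b
3) 608.622ms=12/7b +304.311ms=6/7b
4) 912.933ms=18/7b +304.311ms=6/7b
5) 1217.244ms=24/7b +304.311ms=6/7b
6) 1521.555ms=30/7b +304.311ms=6/7b
7) 1825.866ms=36/7b +304.311ms=6/7b
8) 2130.178ms=6b +304.311ms=6/7b
9) 2434.489ms=48/7b +304.311ms=6/7b
10) 2738.8ms=54/7b +304.311ms=6/7b
11) 3043.111ms=60/7b +304.311ms=6/7b
12) 3347.422ms=66/7b +304.311ms=6/7b
13) 3651.733ms=72/7b +304.311ms=6/7b
14) 3956.044ms=78/7b +304.311ms=6/7b
Σ=12b of 12 (169bpm 6/8) — PASS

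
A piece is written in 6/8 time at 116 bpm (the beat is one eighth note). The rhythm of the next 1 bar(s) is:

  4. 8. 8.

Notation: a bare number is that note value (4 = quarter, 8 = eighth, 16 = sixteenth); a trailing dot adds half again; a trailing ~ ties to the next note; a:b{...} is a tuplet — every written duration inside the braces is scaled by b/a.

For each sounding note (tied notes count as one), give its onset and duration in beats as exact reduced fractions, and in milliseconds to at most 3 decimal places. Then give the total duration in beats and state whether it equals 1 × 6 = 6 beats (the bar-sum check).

1) 0.0ms=0b +1551.724ms=3b
2) 1551.724ms=3b +775.862ms=3/2b
3) 2327.586ms=9/2b +775.862ms=3/2b
Σ=6b of 6 (116bpm 6/8) — PASS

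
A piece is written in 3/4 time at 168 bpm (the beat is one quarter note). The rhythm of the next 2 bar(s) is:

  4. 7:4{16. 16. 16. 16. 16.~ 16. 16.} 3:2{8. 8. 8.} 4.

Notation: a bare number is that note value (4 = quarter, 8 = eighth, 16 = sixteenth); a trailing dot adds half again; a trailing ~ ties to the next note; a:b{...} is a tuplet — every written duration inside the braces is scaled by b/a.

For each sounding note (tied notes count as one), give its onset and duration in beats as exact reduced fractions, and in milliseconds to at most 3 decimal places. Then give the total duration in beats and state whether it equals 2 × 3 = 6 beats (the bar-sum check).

1) 0.0ms=0b +535.714ms=3/2b
2) 535.714ms=3/2b +76.531ms=3/14b
3) 612.245ms=12/7b +76.531ms=3/14b
4) 688.776ms=27/14b +76.531ms=3/14b
5) 765.306ms=15/7b +76.531ms=3/14b
6) 841.837ms=33/14b +153.061ms=3/7b
7) 994.898ms=39/14b +76.531ms=3/14b
8) 1071.429ms=3b +178.571ms=1/2b
9) 1250.0ms=7/2b +178.571ms=1/2b
10) 1428.571ms=4b +178.571ms=1/2b
11) 1607.143ms=9/2b +535.714ms=3/2b
Σ=6b of 6 (168bpm 3/4) — PASS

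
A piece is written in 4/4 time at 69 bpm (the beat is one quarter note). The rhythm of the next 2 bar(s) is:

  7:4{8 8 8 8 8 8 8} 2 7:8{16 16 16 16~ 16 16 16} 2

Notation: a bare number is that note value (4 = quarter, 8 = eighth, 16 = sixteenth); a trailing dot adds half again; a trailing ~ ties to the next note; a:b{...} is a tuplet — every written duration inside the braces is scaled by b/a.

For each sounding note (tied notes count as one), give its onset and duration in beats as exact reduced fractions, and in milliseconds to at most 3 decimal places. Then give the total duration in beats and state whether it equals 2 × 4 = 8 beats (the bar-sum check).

1) 0.0ms=0b +248.447ms=2/7b
2) 248.447ms=2/7b +248.447ms=2/7b
3) 496.894ms=4/7b +248.447ms=2/7b
4) 745.342ms=6/7b +248.447ms=2/7b
5) 993.789ms=8/7b +248.447ms=2/7b
6) 1242.236ms=10/7b +248.447ms=2/7b
7) 1490.683ms=12/7b +248.447ms=2/7b
8) 1739.13ms=2b +1739.13ms=2b
9) 3478.261ms=4b +248.447ms=2/7b
10) 3726.708ms=30/7b +248.447ms=2/7b
11) 3975.155ms=32/7b +248.447ms=2/7b
12) 4223.602ms=34/7b +496.894ms=4/7b
13) 4720.497ms=38/7b +248.447ms=2/7b
14) 4968.944ms=40/7b +248.447ms=2/7b
15) 5217.391ms=6b +1739.13ms=2b
Σ=8b of 8 (69bpm 4/4) — PASS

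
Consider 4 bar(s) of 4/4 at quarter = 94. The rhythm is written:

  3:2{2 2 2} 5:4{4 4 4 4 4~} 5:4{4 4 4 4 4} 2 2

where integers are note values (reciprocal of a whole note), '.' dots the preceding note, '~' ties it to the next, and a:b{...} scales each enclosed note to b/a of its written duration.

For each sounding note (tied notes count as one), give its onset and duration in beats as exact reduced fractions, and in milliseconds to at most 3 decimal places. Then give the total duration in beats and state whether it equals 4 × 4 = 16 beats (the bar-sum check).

1) 0.0ms=0b +851.064ms=4/3b
2) 851.064ms=4/3b +851.064ms=4/3b
3) 1702.128ms=8/3b +851.064ms=4/3b
4) 2553.191ms=4b +510.638ms=4/5b
5) 3063.83ms=24/5b +510.638ms=4/5b
6) 3574.468ms=28/5b +510.638ms=4/5b
7) 4085.106ms=32/5b +510.638ms=4/5b
8) 4595.745ms=36/5b +1021.277ms=8/5b
9) 5617.021ms=44/5b +510.638ms=4/5b
10) 6127.66ms=48/5b +510.638ms=4/5b
11) 6638.298ms=52/5b +510.638ms=4/5b
12) 7148.936ms=56/5b +510.638ms=4/5b
13) 7659.574ms=12b +1276.596ms=2b
14) 8936.17ms=14b +1276.596ms=2b
Σ=16b of 16 (94bpm 4/4) — PASS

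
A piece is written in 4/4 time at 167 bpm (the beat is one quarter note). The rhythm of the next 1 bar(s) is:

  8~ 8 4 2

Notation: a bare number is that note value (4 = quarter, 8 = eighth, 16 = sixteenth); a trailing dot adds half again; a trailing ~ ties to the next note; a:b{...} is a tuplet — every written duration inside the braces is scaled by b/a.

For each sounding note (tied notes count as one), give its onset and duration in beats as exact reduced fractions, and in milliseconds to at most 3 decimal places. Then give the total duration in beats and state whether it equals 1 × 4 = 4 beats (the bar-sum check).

1) 0.0ms=0b +359.281ms=1b
2) 359.281ms=1b +359.281ms=1b
3) 718.563ms=2b +718.563ms=2b
Σ=4b of 4 (167bpm 4/4) — PASS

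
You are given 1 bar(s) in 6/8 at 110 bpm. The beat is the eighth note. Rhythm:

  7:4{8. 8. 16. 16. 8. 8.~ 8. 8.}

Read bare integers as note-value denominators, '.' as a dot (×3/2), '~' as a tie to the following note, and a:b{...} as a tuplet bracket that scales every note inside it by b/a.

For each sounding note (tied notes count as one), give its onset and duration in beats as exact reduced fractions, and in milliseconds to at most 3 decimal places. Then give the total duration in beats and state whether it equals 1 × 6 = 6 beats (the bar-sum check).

1) 0.0ms=0b +467.532ms=6/7b
2) 467.532ms=6/7b +467.532ms=6/7b
3) 935.065ms=12/7b +233.766ms=3/7b
4) 1168.831ms=15/7b +233.766ms=3/7b
5) 1402.597ms=18/7b +467.532ms=6/7b
6) 1870.13ms=24/7b +935.065ms=12/7b
7) 2805.195ms=36/7b +467.532ms=6/7b
Σ=6b of 6 (110bpm 6/8) — PASS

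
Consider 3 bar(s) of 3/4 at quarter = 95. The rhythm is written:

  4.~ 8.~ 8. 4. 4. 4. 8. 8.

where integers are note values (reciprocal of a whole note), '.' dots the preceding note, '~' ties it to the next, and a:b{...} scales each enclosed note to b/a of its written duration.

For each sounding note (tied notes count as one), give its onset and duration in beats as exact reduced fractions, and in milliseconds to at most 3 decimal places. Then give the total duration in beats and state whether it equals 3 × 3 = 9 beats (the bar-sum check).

1) 0.0ms=0b +1894.737ms=3b
2) 1894.737ms=3b +947.368ms=3/2b
3) 2842.105ms=9/2b +947.368ms=3/2b
4) 3789.474ms=6b +947.368ms=3/2b
5) 4736.842ms=15/2b +473.684ms=3/4b
6) 5210.526ms=33/4b +473.684ms=3/4b
Σ=9b of 9 (95bpm 3/4) — PASS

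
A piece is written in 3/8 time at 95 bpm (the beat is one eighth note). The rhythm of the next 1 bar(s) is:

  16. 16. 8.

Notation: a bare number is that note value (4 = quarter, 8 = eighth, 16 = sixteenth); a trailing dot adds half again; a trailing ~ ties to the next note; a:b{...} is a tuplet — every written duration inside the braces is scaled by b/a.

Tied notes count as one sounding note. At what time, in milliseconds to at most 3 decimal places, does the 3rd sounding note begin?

1. 0.0ms @ 0 + 473.684ms (3/4)
2. 473.684ms @ 3/4 + 473.684ms (3/4)
3. 947.368ms @ 3/2 + 947.368ms (3/2)

note 3 onset = 3/2b = 947.368ms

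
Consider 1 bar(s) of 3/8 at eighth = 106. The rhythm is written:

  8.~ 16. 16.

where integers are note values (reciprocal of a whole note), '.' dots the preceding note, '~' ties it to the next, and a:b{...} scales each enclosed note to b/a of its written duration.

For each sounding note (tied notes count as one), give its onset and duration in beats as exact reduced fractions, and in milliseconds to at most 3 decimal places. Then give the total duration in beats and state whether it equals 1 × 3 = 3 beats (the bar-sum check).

1) 0.0ms=0b +1273.585ms=9/4b
2) 1273.585ms=9/4b +424.528ms=3/4b
Σ=3b of 3 (106bpm 3/8) — PASS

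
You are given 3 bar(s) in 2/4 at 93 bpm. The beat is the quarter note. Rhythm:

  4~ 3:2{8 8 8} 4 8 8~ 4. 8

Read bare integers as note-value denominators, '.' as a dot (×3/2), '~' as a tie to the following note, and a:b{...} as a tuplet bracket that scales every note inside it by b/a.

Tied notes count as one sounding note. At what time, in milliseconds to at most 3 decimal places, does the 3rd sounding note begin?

1. 0.0ms @ 0 + 860.215ms (4/3)
2. 860.215ms @ 4/3 + 215.054ms (1/3)
3. 1075.269ms @ 5/3 + 215.054ms (1/3)
4. 1290.323ms @ 2 + 645.161ms (1)
5. 1935.484ms @ 3 + 322.581ms (1/2)
6. 2258.065ms @ 7/2 + 1290.323ms (2)
7. 3548.387ms @ 11/2 + 322.581ms (1/2)

note 3 onset = 5/3b = 1075.269ms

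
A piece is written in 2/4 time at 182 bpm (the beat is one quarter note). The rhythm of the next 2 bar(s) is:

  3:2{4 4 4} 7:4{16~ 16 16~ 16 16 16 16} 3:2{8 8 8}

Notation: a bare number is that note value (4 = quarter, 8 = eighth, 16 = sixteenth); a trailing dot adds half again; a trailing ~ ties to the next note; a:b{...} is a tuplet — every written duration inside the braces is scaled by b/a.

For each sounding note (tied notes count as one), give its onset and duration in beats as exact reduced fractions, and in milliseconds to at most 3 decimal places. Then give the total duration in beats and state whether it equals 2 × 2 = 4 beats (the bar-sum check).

1) 0.0ms=0b +219.78ms=2/3b
2) 219.78ms=2/3b +219.78ms=2/3b
3) 439.56ms=4/3b +219.78ms=2/3b
4) 659.341ms=2b +94.192ms=2/7b
5) 753.532ms=16/7b +94.192ms=2/7b
6) 847.724ms=18/7b +47.096ms=1/7b
7) 894.819ms=19/7b +47.096ms=1/7b
8) 941.915ms=20/7b +47.096ms=1/7b
9) 989.011ms=3b +109.89ms=1/3b
10) 1098.901ms=10/3b +109.89ms=1/3b
11) 1208.791ms=11/3b +109.89ms=1/3b
Σ=4b of 4 (182bpm 2/4) — PASS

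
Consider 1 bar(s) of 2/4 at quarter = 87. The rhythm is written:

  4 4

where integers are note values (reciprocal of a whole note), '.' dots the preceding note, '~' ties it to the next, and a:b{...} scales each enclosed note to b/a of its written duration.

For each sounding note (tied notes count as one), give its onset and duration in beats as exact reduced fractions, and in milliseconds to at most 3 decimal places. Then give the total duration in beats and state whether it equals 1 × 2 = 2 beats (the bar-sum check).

1) 0.0ms=0b +689.655ms=1b
2) 689.655ms=1b +689.655ms=1b
Σ=2b of 2 (87bpm 2/4) — PASS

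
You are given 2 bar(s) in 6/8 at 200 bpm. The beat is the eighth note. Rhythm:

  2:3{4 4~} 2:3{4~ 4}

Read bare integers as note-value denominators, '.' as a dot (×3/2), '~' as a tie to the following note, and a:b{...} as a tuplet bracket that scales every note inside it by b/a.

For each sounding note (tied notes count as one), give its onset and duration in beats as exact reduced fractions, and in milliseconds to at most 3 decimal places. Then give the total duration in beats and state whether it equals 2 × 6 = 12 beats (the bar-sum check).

1) 0.0ms=0b +900.0ms=3b
2) 900.0ms=3b +2700.0ms=9b
Σ=12b of 12 (200bpm 6/8) — PASS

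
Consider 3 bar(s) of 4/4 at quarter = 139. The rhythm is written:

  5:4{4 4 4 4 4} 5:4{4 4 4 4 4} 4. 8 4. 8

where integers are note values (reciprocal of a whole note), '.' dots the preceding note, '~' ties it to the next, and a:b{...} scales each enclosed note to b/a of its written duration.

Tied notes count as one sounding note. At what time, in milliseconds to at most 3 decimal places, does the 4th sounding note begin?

note 4 onset = 12/5b = 1035.971ms

1. 0.0ms @ 0 + 345.324ms (4/5)
2. 345.324ms @ 4/5 + 345.324ms (4/5)
3. 690.647ms @ 8/5 + 345.324ms (4/5)
4. 1035.971ms @ 12/5 + 345.324ms (4/5)
5. 1381.295ms @ 16/5 + 345.324ms (4/5)
6. 1726.619ms @ 4 + 345.324ms (4/5)
7. 2071.942ms @ 24/5 + 345.324ms (4/5)
8. 2417.266ms @ 28/5 + 345.324ms (4/5)
9. 2762.59ms @ 32/5 + 345.324ms (4/5)
10. 3107.914ms @ 36/5 + 345.324ms (4/5)
11. 3453.237ms @ 8 + 647.482ms (3/2)
12. 4100.719ms @ 19/2 + 215.827ms (1/2)
13. 4316.547ms @ 10 + 647.482ms (3/2)
14. 4964.029ms @ 23/2 + 215.827ms (1/2)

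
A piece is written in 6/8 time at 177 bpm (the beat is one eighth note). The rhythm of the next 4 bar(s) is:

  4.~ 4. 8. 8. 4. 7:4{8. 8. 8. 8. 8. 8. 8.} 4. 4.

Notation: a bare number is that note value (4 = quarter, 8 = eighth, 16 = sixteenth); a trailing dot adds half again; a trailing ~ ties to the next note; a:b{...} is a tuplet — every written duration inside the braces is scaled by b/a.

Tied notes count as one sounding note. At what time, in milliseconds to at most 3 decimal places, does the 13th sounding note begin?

note 13 onset = 21b = 7118.644ms

1. 0.0ms @ 0 + 2033.898ms (6)
2. 2033.898ms @ 6 + 508.475ms (3/2)
3. 2542.373ms @ 15/2 + 508.475ms (3/2)
4. 3050.847ms @ 9 + 1016.949ms (3)
5. 4067.797ms @ 12 + 290.557ms (6/7)
6. 4358.354ms @ 90/7 + 290.557ms (6/7)
7. 4648.91ms @ 96/7 + 290.557ms (6/7)
8. 4939.467ms @ 102/7 + 290.557ms (6/7)
9. 5230.024ms @ 108/7 + 290.557ms (6/7)
10. 5520.581ms @ 114/7 + 290.557ms (6/7)
11. 5811.138ms @ 120/7 + 290.557ms (6/7)
12. 6101.695ms @ 18 + 1016.949ms (3)
13. 7118.644ms @ 21 + 1016.949ms (3)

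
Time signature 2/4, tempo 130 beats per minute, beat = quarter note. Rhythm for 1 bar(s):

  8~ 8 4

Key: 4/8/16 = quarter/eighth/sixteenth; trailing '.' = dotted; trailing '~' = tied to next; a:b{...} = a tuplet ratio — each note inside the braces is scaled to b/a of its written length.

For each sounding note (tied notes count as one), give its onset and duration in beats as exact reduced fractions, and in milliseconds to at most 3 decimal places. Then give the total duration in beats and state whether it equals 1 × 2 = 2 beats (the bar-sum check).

1) 0.0ms=0b +461.538ms=1b
2) 461.538ms=1b +461.538ms=1b
Σ=2b of 2 (130bpm 2/4) — PASS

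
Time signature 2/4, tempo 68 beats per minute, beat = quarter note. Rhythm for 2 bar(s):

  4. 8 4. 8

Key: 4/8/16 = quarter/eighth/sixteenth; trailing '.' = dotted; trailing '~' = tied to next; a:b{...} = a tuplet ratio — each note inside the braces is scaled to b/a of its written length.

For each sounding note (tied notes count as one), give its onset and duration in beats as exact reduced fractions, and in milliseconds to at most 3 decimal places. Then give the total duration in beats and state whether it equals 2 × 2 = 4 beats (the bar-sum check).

1) 0.0ms=0b +1323.529ms=3/2b
2) 1323.529ms=3/2b +441.176ms=1/2b
3) 1764.706ms=2b +1323.529ms=3/2b
4) 3088.235ms=7/2b +441.176ms=1/2b
Σ=4b of 4 (68bpm 2/4) — PASS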